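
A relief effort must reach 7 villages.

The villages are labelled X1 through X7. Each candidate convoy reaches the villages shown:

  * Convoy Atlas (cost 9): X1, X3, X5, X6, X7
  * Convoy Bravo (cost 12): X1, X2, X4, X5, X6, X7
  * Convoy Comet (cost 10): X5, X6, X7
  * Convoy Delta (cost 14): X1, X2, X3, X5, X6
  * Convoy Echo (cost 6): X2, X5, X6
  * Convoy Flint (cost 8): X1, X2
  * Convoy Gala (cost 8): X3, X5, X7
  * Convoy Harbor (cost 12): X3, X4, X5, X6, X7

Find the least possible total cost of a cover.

20

Bravo, Gala together cover every village (Bravo ∪ Gala = {X1, X2, X3, X4, X5, X6, X7}); total cost 12 + 8 = 20.
The greedy pick Atlas, Bravo costs 21; no covering selection beats 20.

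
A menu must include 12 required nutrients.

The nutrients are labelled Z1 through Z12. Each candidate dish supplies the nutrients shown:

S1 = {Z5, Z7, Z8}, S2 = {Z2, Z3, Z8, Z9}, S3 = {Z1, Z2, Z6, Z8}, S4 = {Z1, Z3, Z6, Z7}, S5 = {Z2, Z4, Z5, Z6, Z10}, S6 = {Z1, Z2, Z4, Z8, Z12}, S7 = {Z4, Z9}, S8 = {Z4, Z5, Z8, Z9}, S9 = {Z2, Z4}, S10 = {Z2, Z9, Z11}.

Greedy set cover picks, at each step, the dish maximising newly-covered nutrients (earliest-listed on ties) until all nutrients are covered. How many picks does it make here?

5

Greedy: pick S5 (covers 5 new) → pick S2 (covers 3 new) → pick S4 (covers 2 new) → pick S6 (covers 1 new) → pick S10 (covers 1 new). Total picks: 5.
(The true minimum cover uses only 4 dishes, so greedy is not optimal here.)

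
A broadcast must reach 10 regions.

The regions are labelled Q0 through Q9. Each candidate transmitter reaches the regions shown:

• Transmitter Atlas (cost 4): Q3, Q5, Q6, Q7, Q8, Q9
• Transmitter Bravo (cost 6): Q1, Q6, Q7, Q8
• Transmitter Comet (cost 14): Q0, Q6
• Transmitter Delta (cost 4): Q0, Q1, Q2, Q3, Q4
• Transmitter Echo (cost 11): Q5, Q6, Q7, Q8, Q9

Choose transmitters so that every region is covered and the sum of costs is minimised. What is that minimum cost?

Atlas, Delta together cover every region (Atlas ∪ Delta = {Q0, Q1, Q2, Q3, Q4, Q5, Q6, Q7, Q8, Q9}); total cost 4 + 4 = 8.
No covering selection has total cost below 8.

8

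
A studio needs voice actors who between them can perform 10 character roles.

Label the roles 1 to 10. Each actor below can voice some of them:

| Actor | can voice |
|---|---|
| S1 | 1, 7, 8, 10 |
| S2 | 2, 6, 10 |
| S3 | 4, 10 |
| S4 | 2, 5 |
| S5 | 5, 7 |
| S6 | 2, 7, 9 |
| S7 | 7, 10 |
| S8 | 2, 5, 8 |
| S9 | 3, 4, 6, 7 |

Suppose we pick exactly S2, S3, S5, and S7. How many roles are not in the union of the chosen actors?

Union of S2, S3, S5, S7 = {2, 4, 5, 6, 7, 10}.
Not covered: 1, 3, 8, 9 — 4 roles.

4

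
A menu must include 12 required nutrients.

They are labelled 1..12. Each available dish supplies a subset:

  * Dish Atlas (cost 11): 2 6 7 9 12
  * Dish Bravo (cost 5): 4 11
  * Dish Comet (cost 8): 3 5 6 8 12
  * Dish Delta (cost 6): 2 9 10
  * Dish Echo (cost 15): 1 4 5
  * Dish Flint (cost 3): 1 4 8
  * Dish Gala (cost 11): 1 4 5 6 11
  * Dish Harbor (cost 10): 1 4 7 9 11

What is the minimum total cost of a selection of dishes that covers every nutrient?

24

Comet, Delta, Harbor together cover every nutrient (Comet ∪ Delta ∪ Harbor = {1, 2, 3, 4, 5, 6, 7, 8, 9, 10, 11, 12}); total cost 8 + 6 + 10 = 24.
The greedy pick Flint, Comet, Delta, Bravo, Harbor costs 32; no covering selection beats 24.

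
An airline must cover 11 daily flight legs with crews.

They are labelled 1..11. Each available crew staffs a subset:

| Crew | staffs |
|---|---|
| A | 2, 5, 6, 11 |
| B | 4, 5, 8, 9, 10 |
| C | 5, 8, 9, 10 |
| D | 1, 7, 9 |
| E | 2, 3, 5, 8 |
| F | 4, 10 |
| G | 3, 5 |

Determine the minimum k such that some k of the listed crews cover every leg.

A and B and D and E together: A ∪ B ∪ D ∪ E = {1, 2, 3, 4, 5, 6, 7, 8, 9, 10, 11} — every leg is covered.
No 3 of the 7 crews cover everything (all 35 combinations miss at least one leg), so 4 is optimal.

4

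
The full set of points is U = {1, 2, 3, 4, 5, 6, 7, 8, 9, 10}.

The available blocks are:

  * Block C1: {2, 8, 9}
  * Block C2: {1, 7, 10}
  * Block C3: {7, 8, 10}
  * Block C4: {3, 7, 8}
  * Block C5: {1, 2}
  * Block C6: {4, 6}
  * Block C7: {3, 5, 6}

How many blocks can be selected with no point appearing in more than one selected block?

3

C3, C5, C7 are pairwise disjoint (C3={7,8,10}; C5={1,2}; C7={3,5,6}).
Every remaining block overlaps one of these, and no 4 of the listed blocks are pairwise disjoint, so 3 is the maximum.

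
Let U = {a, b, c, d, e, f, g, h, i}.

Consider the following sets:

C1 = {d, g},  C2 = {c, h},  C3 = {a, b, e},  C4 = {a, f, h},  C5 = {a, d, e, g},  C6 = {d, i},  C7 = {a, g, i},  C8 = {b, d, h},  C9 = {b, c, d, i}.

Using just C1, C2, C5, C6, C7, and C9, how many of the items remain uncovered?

Union of C1, C2, C5, C6, C7, C9 = {a, b, c, d, e, g, h, i}.
Not covered: f — 1 item.

1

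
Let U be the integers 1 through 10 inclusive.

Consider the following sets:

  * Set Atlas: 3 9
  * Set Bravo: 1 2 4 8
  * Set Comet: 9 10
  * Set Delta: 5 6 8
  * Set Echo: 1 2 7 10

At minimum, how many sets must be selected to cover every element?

Take {Atlas, Bravo, Delta, Echo}. Their union is {1, 2, 3, 4, 5, 6, 7, 8, 9, 10}, which is all 10 elements.
Only Bravo contains 4, so Bravo is forced; the remaining 6 elements need at least 3 more sets (each remaining set adds at most 2) — so at least 4 sets are needed, and 4 is optimal.

4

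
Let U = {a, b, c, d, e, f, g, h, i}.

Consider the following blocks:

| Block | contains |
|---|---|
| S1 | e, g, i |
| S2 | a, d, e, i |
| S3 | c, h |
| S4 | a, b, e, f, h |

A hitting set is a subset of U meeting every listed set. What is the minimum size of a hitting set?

2

Take T = {c, e}. Each listed block contains at least one of these, so T is a hitting set of size 2.
The blocks S1, S3 are pairwise disjoint, so any hitting set needs a separate point for each — at least 2. Hence 2 is optimal.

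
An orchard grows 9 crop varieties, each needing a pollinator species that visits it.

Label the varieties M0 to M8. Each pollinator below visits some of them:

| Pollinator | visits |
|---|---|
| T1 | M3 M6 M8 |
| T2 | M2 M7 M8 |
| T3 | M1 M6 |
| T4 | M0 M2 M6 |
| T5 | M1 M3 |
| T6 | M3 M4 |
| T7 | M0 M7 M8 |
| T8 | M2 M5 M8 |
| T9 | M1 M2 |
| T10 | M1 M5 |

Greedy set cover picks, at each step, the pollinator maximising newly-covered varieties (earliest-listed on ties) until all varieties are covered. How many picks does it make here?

5

Greedy: pick T1 (covers 3 new) → pick T2 (covers 2 new) → pick T10 (covers 2 new) → pick T4 (covers 1 new) → pick T6 (covers 1 new). Total picks: 5.
(The true minimum cover uses only 4 pollinators, so greedy is not optimal here.)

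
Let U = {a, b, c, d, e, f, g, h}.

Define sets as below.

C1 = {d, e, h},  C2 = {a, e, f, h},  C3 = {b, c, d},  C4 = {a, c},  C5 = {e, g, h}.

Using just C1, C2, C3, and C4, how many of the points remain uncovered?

1

Union of C1, C2, C3, C4 = {a, b, c, d, e, f, h}.
Not covered: g — 1 point.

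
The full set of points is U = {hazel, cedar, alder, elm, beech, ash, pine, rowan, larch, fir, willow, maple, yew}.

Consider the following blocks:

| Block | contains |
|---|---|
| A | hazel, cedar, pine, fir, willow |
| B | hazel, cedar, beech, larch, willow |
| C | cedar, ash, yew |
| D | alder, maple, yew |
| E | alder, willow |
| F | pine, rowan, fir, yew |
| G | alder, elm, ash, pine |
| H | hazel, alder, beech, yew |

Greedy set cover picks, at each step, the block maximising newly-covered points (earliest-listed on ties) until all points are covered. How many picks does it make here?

Greedy: pick A (covers 5 new) → pick D (covers 3 new) → pick B (covers 2 new) → pick G (covers 2 new) → pick F (covers 1 new). Total picks: 5.
(The true minimum cover uses only 4 blocks, so greedy is not optimal here.)

5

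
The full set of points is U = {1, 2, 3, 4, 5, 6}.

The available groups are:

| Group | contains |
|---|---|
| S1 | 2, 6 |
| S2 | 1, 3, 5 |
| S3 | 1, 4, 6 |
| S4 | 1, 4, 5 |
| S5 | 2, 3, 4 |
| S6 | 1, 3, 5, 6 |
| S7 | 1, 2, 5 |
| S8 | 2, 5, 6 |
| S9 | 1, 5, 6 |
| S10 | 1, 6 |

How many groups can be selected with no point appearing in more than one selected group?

2

S5, S10 are pairwise disjoint (S5={2,3,4}; S10={1,6}).
Every remaining group overlaps one of these, and no 3 of the listed groups are pairwise disjoint, so 2 is the maximum.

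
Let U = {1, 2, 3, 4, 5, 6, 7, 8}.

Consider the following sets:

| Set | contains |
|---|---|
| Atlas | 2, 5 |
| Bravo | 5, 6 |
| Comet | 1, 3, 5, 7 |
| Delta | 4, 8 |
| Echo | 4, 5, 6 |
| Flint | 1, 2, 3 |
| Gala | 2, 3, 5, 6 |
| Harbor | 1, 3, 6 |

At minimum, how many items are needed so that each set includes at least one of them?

3

H = {3, 5, 8} meets every set (each contains at least one member of H), and |H| = 3.
The sets Atlas, Delta, Harbor are pairwise disjoint, so any hitting set needs a separate item for each — at least 3. Hence 3 is optimal.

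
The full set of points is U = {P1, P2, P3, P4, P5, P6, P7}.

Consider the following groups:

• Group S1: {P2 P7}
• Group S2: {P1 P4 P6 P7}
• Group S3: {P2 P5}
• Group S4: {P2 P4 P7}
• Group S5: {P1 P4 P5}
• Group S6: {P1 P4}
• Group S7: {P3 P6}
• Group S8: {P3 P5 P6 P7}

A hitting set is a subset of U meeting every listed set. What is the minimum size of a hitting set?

H = {P1, P2, P3} meets every group (each contains at least one member of H), and |H| = 3.
The groups S1, S5, S7 are pairwise disjoint, so any hitting set needs a separate point for each — at least 3. Hence 3 is optimal.

3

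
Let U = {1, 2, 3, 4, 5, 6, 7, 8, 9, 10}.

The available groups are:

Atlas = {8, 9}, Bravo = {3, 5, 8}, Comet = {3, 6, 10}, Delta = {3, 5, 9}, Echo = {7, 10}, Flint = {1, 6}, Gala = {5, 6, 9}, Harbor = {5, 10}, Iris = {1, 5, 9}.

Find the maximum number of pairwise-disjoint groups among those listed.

3

Delta, Echo, Flint are pairwise disjoint (Delta={3,5,9}; Echo={7,10}; Flint={1,6}).
Every remaining group overlaps one of these, and no 4 of the listed groups are pairwise disjoint, so 3 is the maximum.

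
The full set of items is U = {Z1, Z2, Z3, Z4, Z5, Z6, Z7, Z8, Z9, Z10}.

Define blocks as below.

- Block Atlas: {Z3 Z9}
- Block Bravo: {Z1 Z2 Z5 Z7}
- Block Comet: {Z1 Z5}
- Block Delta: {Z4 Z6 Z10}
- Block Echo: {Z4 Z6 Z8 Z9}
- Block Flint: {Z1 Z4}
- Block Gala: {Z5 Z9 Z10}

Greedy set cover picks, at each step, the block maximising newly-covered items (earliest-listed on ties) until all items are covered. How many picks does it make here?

Greedy: pick Bravo (covers 4 new) → pick Echo (covers 4 new) → pick Atlas (covers 1 new) → pick Delta (covers 1 new). Total picks: 4.

4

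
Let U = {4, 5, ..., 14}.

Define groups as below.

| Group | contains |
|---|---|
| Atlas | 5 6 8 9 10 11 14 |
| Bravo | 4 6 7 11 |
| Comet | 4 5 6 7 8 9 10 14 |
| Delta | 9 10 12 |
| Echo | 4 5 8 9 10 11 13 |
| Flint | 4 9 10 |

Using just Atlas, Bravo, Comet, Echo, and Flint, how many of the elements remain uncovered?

1

Union of Atlas, Bravo, Comet, Echo, Flint = {4, 5, 6, 7, 8, 9, 10, 11, 13, 14}.
Not covered: 12 — 1 element.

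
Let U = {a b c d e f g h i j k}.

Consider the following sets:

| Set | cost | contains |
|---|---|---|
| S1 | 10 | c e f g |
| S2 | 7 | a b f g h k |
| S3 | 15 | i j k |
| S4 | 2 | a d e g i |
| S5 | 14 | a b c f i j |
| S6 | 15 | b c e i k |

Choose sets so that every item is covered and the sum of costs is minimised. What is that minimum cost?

S2, S4, S5 together cover every item (S2 ∪ S4 ∪ S5 = {a, b, c, d, e, f, g, h, i, j, k}); total cost 7 + 2 + 14 = 23.
No covering selection has total cost below 23.

23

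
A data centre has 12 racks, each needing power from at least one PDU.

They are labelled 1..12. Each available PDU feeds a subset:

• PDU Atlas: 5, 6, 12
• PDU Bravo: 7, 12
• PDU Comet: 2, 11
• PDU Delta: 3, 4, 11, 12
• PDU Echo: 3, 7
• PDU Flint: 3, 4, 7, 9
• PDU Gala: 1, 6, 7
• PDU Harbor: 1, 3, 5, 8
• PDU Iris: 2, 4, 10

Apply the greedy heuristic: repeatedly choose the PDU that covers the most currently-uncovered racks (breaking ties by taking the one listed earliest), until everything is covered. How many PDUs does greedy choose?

5

Greedy: pick Delta (covers 4 new) → pick Gala (covers 3 new) → pick Harbor (covers 2 new) → pick Iris (covers 2 new) → pick Flint (covers 1 new). Total picks: 5.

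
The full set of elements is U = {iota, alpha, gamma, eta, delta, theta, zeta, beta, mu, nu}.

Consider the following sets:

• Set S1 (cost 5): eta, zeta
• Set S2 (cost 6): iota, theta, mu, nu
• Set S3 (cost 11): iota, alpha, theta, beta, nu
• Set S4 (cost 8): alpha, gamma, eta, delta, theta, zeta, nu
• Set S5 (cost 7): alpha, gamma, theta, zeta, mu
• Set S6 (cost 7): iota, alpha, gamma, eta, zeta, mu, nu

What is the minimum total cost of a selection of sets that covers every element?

25

S2, S3, S4 together cover every element (S2 ∪ S3 ∪ S4 = {iota, alpha, gamma, eta, delta, theta, zeta, beta, mu, nu}); total cost 6 + 11 + 8 = 25.
The greedy pick S6, S4, S3 costs 26; no covering selection beats 25.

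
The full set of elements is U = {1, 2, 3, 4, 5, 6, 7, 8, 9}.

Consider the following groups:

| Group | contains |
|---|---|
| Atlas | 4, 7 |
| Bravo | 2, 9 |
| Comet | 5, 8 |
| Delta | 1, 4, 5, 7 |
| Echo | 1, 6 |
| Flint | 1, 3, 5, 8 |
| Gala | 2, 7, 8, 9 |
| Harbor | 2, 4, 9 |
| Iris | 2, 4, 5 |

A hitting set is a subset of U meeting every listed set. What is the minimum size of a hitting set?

4

H = {4, 5, 6, 9} meets every group (each contains at least one member of H), and |H| = 4.
The groups Atlas, Bravo, Comet, Echo are pairwise disjoint, so any hitting set needs a separate element for each — at least 4. Hence 4 is optimal.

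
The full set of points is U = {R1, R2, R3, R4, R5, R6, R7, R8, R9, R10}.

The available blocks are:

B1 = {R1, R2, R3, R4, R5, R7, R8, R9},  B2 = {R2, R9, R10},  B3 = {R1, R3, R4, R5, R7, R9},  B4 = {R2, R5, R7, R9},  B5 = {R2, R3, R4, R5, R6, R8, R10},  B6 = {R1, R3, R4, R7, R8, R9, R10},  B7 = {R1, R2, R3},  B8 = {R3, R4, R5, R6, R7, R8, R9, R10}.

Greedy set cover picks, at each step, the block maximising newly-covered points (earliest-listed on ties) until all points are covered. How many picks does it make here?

2

Greedy: pick B1 (covers 8 new) → pick B5 (covers 2 new). Total picks: 2.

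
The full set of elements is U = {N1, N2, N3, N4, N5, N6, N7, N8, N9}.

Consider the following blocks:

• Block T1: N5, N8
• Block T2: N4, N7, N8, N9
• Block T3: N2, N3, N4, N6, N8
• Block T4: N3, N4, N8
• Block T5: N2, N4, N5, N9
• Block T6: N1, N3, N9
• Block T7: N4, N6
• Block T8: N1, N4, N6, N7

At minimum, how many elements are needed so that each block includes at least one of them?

3

H = {N3, N4, N8} meets every block (each contains at least one member of H), and |H| = 3.
The blocks T1, T6, T7 are pairwise disjoint, so any hitting set needs a separate element for each — at least 3. Hence 3 is optimal.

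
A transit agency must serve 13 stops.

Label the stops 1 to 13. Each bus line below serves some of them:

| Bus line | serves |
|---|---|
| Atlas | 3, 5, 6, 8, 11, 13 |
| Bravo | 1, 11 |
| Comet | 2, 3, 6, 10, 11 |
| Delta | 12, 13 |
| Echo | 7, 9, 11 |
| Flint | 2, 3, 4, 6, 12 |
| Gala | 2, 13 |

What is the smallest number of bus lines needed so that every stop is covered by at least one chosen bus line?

Atlas and Bravo and Comet and Echo and Flint together: Atlas ∪ Bravo ∪ Comet ∪ Echo ∪ Flint = {1, 2, 3, 4, 5, 6, 7, 8, 9, 10, 11, 12, 13} — every stop is covered.
No 4 of the 7 bus lines cover everything (all 35 combinations miss at least one stop), so 5 is optimal.

5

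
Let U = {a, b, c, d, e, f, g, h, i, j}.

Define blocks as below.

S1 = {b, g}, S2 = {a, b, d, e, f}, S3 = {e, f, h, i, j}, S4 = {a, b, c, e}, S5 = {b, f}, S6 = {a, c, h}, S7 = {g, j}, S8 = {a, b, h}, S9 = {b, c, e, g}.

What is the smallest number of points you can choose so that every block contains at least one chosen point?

The 3 points {b, h, j} hit every block.
The blocks S5, S6, S7 are pairwise disjoint, so any hitting set needs a separate point for each — at least 3. Hence 3 is optimal.

3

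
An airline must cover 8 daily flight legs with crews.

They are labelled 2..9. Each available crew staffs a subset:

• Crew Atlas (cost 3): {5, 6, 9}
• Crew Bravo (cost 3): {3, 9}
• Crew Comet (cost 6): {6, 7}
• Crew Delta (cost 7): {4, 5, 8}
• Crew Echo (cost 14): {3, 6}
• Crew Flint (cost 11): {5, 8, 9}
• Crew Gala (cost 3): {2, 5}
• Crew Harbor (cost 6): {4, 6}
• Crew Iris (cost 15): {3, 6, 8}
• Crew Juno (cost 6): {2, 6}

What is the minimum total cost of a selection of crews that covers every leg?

Bravo, Comet, Delta, Gala together cover every leg (Bravo ∪ Comet ∪ Delta ∪ Gala = {2, 3, 4, 5, 6, 7, 8, 9}); total cost 3 + 6 + 7 + 3 = 19.
The greedy pick Atlas, Bravo, Gala, Delta, Comet costs 22; no covering selection beats 19.

19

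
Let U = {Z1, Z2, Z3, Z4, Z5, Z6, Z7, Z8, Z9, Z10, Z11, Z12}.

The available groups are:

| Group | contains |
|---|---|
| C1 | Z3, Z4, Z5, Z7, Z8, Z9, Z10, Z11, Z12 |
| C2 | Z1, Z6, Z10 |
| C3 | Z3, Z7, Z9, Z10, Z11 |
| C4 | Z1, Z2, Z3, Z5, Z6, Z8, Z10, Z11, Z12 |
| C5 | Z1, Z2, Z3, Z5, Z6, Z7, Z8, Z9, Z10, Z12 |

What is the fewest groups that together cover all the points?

2

C1 and C5 cover everything between them: the union {Z1, Z2, Z3, Z4, Z5, Z6, Z7, Z8, Z9, Z10, Z11, Z12} is all of U.
No single group has all 12 points (the largest, C5, has 10), so 2 is optimal.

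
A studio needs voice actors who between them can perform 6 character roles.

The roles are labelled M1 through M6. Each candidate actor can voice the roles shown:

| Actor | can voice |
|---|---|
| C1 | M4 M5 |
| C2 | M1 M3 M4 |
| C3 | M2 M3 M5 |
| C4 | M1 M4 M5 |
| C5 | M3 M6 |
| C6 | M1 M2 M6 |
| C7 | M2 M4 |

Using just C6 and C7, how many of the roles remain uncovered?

2

Union of C6, C7 = {M1, M2, M4, M6}.
Not covered: M3, M5 — 2 roles.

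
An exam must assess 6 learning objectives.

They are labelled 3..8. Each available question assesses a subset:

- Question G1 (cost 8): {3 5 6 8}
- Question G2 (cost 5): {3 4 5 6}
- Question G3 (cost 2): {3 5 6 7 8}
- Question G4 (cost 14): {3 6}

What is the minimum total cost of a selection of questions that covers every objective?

7

G2, G3 together cover every objective (G2 ∪ G3 = {3, 4, 5, 6, 7, 8}); total cost 5 + 2 = 7.
No covering selection has total cost below 7.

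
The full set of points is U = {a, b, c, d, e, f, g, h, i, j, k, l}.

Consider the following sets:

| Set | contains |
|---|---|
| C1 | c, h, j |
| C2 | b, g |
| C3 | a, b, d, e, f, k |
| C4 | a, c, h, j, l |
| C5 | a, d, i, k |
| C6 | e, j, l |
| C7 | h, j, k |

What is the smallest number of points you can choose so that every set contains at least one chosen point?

Take T = {b, i, j}. Each listed set contains at least one of these, so T is a hitting set of size 3.
The sets C2, C5, C6 are pairwise disjoint, so any hitting set needs a separate point for each — at least 3. Hence 3 is optimal.

3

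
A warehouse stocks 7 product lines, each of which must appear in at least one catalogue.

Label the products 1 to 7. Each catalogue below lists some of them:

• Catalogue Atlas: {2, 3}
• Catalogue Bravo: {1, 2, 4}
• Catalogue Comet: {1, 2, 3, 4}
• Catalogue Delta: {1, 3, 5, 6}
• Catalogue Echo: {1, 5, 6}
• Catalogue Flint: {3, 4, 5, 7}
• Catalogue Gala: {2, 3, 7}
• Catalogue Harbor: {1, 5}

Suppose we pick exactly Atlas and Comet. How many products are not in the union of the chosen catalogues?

3

Union of Atlas, Comet = {1, 2, 3, 4}.
Not covered: 5, 6, 7 — 3 products.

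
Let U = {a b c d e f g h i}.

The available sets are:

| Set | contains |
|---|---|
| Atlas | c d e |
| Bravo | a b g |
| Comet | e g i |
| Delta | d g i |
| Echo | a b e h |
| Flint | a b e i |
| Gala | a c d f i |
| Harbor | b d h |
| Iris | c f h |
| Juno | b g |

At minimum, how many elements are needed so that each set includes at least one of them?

3

The 3 elements {b, c, i} hit every set.
No choice of 2 elements meets every set, so 3 is the minimum.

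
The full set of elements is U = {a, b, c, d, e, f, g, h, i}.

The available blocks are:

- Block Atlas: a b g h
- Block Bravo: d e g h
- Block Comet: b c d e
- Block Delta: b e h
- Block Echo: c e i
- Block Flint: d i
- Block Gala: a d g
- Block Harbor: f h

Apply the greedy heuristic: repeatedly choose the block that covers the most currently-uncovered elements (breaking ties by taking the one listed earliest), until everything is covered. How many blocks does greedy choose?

4

Greedy: pick Atlas (covers 4 new) → pick Comet (covers 3 new) → pick Echo (covers 1 new) → pick Harbor (covers 1 new). Total picks: 4.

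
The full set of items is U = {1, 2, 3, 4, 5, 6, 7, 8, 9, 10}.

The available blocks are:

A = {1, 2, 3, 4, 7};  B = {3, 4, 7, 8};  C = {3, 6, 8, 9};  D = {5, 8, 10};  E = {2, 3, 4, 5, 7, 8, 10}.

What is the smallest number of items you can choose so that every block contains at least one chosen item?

2

H = {3, 8} meets every block (each contains at least one member of H), and |H| = 2.
The blocks A, D are pairwise disjoint, so any hitting set needs a separate item for each — at least 2. Hence 2 is optimal.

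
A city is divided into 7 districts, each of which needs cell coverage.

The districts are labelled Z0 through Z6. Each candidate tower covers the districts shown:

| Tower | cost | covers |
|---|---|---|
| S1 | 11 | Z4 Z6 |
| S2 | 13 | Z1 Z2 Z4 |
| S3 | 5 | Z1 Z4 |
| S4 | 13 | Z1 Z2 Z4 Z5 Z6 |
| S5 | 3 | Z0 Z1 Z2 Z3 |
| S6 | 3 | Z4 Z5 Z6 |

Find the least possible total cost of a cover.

S5, S6 together cover every district (S5 ∪ S6 = {Z0, Z1, Z2, Z3, Z4, Z5, Z6}); total cost 3 + 3 = 6.
No covering selection has total cost below 6.

6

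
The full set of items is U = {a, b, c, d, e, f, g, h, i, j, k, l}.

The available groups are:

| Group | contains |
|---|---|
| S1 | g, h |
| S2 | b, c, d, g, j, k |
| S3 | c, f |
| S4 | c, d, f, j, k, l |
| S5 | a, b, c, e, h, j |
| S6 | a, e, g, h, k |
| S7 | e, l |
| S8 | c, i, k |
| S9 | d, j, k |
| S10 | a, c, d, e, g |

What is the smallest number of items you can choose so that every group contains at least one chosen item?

4

The 4 items {c, h, j, l} hit every group.
The groups S1, S3, S7, S9 are pairwise disjoint, so any hitting set needs a separate item for each — at least 4. Hence 4 is optimal.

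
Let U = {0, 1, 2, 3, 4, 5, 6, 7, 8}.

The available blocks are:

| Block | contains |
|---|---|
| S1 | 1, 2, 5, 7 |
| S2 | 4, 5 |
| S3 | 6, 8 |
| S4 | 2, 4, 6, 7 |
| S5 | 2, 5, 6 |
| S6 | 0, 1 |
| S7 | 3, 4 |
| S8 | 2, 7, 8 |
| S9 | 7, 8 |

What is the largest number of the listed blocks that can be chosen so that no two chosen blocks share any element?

S5, S6, S7, S9 are pairwise disjoint (S5={2,5,6}; S6={0,1}; S7={3,4}; S9={7,8}).
Every remaining block overlaps one of these, and no 5 of the listed blocks are pairwise disjoint, so 4 is the maximum.

4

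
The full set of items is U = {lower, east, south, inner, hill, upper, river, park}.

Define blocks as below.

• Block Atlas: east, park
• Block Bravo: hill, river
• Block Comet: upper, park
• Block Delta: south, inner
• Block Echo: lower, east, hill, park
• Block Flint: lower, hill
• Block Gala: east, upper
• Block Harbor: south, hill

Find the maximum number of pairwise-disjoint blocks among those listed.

Bravo, Delta, Gala are pairwise disjoint (Bravo={hill,river}; Delta={south,inner}; Gala={east,upper}).
Every remaining block overlaps one of these, and no 4 of the listed blocks are pairwise disjoint, so 3 is the maximum.

3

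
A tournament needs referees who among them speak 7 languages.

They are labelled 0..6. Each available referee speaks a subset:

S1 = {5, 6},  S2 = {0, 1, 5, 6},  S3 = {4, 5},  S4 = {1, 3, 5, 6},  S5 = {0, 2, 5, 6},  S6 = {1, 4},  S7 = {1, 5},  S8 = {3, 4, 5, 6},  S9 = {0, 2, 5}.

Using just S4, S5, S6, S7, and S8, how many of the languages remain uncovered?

0

Union of S4, S5, S6, S7, S8 = {0, 1, 2, 3, 4, 5, 6} — that's every language, so 0 are uncovered.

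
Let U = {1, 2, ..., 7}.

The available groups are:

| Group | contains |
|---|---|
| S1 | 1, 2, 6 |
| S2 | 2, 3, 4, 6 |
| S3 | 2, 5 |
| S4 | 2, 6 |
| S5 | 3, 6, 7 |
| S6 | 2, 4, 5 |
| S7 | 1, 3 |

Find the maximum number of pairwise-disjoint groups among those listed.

2

S3, S7 are pairwise disjoint (S3={2,5}; S7={1,3}).
Every remaining group overlaps one of these, and no 3 of the listed groups are pairwise disjoint, so 2 is the maximum.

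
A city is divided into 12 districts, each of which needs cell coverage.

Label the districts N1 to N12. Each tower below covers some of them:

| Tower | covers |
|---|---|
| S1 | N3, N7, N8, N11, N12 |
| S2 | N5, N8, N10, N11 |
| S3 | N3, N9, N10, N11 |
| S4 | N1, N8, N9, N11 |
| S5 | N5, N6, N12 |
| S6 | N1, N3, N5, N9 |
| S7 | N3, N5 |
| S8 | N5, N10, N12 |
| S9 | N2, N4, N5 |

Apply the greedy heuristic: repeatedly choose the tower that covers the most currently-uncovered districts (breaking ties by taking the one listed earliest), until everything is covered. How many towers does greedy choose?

Greedy: pick S1 (covers 5 new) → pick S6 (covers 3 new) → pick S9 (covers 2 new) → pick S2 (covers 1 new) → pick S5 (covers 1 new). Total picks: 5.

5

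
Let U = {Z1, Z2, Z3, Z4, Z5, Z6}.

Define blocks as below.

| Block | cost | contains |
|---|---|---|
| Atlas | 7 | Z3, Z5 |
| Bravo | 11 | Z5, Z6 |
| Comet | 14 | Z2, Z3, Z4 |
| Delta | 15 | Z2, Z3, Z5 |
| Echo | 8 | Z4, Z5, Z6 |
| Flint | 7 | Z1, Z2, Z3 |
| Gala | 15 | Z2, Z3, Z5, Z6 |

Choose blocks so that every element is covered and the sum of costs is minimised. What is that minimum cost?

15

Echo, Flint together cover every element (Echo ∪ Flint = {Z1, Z2, Z3, Z4, Z5, Z6}); total cost 8 + 7 = 15.
No covering selection has total cost below 15.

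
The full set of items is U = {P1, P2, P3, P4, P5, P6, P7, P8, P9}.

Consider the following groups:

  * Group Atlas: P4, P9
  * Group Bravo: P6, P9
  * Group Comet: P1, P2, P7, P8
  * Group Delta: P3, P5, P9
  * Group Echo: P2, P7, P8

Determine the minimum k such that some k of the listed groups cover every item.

4

Take {Atlas, Bravo, Comet, Delta}. Their union is {P1, P2, P3, P4, P5, P6, P7, P8, P9}, which is all 9 items.
No 3 of the 5 groups cover everything (all 10 combinations miss at least one item), so 4 is optimal.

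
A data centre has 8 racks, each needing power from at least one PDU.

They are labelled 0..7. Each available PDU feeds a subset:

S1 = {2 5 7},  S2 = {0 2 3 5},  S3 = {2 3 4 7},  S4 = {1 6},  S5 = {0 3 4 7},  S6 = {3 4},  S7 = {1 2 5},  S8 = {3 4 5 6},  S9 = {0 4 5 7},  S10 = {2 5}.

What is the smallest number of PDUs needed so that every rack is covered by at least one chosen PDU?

S2 and S4 and S9 together: S2 ∪ S4 ∪ S9 = {0, 1, 2, 3, 4, 5, 6, 7} — every rack is covered.
No 2 of the 10 PDUs cover everything (all 45 combinations miss at least one rack), so 3 is optimal.

3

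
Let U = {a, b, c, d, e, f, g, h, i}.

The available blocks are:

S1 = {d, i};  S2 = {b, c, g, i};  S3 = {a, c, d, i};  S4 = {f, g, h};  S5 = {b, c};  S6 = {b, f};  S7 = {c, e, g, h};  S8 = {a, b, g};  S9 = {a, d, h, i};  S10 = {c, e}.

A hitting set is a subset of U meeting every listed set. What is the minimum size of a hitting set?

T = {c, d, f, g} meets every block (each contains at least one member of T), and |T| = 4.
No choice of 3 elements meets every block, so 4 is the minimum.

4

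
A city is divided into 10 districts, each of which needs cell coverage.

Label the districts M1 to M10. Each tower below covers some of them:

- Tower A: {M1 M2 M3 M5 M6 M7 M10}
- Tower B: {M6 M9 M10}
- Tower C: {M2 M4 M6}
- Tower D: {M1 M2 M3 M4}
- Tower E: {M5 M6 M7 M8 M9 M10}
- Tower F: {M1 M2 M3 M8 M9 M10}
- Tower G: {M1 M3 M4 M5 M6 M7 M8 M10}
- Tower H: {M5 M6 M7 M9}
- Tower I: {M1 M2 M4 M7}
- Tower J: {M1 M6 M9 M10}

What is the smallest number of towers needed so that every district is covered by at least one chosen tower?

2

F and G together: F ∪ G = {M1, M2, M3, M4, M5, M6, M7, M8, M9, M10} — every district is covered.
No single tower has all 10 districts (the largest, G, has 8), so 2 is optimal.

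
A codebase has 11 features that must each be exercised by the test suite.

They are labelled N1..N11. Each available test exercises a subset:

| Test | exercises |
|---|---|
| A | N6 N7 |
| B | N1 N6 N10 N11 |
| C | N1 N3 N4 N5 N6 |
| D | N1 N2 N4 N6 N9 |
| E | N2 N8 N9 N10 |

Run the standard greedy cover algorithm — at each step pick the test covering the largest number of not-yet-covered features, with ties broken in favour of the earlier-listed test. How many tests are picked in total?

Greedy: pick C (covers 5 new) → pick E (covers 4 new) → pick A (covers 1 new) → pick B (covers 1 new). Total picks: 4.

4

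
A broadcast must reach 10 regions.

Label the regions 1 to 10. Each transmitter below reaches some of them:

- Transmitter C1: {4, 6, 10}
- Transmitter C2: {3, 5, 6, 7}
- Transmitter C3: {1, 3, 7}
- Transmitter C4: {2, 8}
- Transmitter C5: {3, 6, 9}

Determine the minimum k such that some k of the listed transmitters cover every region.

Take {C1, C2, C3, C4, C5}. Their union is {1, 2, 3, 4, 5, 6, 7, 8, 9, 10}, which is all 10 regions.
Only C5 contains 9, so C5 is forced; the remaining 7 regions need at least 4 more transmitters (each remaining transmitter adds at most 2) — so at least 5 transmitters are needed, and 5 is optimal.

5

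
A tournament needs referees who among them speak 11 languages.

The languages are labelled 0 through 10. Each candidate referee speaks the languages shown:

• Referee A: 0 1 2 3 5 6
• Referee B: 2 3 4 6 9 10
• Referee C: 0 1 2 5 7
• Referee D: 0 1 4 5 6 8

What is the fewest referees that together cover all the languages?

Take {B, C, D}. Their union is {0, 1, 2, 3, 4, 5, 6, 7, 8, 9, 10}, which is all 11 languages.
Only C contains 7, so C is forced; the remaining 6 languages need at least 2 more referees (each remaining referee adds at most 5) — so at least 3 referees are needed, and 3 is optimal.

3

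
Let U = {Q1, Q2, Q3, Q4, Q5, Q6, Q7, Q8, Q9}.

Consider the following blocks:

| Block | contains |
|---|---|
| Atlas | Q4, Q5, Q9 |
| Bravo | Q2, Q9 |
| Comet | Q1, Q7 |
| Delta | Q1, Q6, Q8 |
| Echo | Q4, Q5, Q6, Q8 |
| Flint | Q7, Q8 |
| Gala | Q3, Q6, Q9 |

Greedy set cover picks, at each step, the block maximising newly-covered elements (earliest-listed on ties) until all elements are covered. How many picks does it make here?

4

Greedy: pick Echo (covers 4 new) → pick Bravo (covers 2 new) → pick Comet (covers 2 new) → pick Gala (covers 1 new). Total picks: 4.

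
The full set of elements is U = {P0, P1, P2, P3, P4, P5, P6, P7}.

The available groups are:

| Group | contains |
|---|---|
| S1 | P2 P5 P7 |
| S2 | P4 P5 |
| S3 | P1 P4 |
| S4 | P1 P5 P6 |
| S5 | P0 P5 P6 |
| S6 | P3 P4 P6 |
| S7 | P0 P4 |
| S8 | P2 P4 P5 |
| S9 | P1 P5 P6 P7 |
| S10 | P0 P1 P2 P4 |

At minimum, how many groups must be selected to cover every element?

3

S1, S6, and S10 cover everything between them: the union {P0, P1, P2, P3, P4, P5, P6, P7} is all of U.
Only S6 contains P3, so S6 is forced; the remaining 5 elements need at least 2 more groups (each remaining group adds at most 3) — so at least 3 groups are needed, and 3 is optimal.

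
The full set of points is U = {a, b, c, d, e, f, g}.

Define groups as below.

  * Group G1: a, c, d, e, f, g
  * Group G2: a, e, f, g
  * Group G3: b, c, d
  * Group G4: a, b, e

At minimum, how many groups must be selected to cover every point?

2

Take {G1, G4}. Their union is {a, b, c, d, e, f, g}, which is all 7 points.
No single group has all 7 points (the largest, G1, has 6), so 2 is optimal.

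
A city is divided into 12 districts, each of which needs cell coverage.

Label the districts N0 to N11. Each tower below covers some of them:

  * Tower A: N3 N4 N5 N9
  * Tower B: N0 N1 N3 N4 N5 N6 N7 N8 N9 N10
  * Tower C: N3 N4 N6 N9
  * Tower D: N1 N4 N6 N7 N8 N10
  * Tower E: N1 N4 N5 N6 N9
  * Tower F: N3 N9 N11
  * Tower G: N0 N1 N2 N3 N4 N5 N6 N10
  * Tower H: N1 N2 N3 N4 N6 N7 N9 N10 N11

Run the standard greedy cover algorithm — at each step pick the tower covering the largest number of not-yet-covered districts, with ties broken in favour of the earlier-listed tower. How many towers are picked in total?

Greedy: pick B (covers 10 new) → pick H (covers 2 new). Total picks: 2.

2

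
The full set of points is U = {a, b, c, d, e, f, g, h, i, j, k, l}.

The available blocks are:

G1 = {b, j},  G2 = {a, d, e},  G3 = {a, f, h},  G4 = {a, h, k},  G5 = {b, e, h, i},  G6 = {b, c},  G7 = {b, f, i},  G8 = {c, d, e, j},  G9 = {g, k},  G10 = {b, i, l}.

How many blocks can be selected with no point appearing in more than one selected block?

G3, G8, G9, G10 are pairwise disjoint (G3={a,f,h}; G8={c,d,e,j}; G9={g,k}; G10={b,i,l}).
Every remaining block overlaps one of these, and no 5 of the listed blocks are pairwise disjoint, so 4 is the maximum.

4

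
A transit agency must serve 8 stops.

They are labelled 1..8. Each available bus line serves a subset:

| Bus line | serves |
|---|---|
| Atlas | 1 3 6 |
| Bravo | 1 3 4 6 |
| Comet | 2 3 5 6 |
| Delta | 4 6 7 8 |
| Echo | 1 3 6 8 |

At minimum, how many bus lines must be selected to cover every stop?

3

Take {Comet, Delta, Echo}. Their union is {1, 2, 3, 4, 5, 6, 7, 8}, which is all 8 stops.
Only Comet contains 2, so Comet is forced; the remaining 4 stops need at least 2 more bus lines (each remaining bus line adds at most 3) — so at least 3 bus lines are needed, and 3 is optimal.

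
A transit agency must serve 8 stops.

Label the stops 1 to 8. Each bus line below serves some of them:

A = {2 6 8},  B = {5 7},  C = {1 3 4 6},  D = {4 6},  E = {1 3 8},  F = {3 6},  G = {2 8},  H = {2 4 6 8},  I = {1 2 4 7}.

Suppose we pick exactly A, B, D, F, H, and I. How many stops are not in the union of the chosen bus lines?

0

Union of A, B, D, F, H, I = {1, 2, 3, 4, 5, 6, 7, 8} — that's every stop, so 0 are uncovered.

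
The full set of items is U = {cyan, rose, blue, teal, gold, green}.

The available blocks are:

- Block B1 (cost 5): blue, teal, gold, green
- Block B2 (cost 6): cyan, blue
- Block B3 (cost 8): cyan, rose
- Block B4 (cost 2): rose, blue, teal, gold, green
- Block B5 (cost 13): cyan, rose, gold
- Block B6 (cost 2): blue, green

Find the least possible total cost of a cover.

8

B2, B4 together cover every item (B2 ∪ B4 = {cyan, rose, blue, teal, gold, green}); total cost 6 + 2 = 8.
No covering selection has total cost below 8.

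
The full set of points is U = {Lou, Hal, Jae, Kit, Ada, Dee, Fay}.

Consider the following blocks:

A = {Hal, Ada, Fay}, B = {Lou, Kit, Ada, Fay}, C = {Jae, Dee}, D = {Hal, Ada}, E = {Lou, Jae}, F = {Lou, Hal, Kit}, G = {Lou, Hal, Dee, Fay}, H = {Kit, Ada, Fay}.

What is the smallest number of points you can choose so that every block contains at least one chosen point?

Take T = {Lou, Ada, Dee}. Each listed block contains at least one of these, so T is a hitting set of size 3.
No choice of 2 points meets every block, so 3 is the minimum.

3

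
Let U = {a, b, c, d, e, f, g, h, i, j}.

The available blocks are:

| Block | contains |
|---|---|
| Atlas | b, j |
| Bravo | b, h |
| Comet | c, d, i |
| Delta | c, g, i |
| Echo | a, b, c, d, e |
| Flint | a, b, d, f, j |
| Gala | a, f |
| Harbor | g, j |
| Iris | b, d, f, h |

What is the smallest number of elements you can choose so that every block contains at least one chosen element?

4

T = {a, b, i, j} meets every block (each contains at least one member of T), and |T| = 4.
The blocks Bravo, Comet, Gala, Harbor are pairwise disjoint, so any hitting set needs a separate element for each — at least 4. Hence 4 is optimal.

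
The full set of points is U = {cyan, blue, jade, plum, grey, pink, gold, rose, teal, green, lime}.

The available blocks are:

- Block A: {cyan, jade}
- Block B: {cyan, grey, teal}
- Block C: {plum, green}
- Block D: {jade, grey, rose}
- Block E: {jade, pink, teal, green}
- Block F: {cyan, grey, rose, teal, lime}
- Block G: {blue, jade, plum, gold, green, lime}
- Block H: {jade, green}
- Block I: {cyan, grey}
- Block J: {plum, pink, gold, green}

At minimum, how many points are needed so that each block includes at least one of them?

3

Take T = {jade, grey, green}. Each listed block contains at least one of these, so T is a hitting set of size 3.
No choice of 2 points meets every block, so 3 is the minimum.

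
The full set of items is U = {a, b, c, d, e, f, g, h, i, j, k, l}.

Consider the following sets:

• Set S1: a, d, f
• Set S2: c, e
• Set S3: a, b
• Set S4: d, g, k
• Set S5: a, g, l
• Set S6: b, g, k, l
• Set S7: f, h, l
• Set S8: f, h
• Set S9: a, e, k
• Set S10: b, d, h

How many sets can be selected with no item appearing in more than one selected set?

S2, S3, S4, S7 are pairwise disjoint (S2={c,e}; S3={a,b}; S4={d,g,k}; S7={f,h,l}).
Every remaining set overlaps one of these, and no 5 of the listed sets are pairwise disjoint, so 4 is the maximum.

4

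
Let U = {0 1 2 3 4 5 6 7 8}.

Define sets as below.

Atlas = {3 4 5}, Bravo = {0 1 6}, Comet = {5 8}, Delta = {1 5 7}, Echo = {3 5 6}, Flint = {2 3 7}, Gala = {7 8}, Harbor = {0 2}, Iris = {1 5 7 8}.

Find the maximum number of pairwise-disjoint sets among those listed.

Atlas, Bravo, Gala are pairwise disjoint (Atlas={3,4,5}; Bravo={0,1,6}; Gala={7,8}).
Every remaining set overlaps one of these, and no 4 of the listed sets are pairwise disjoint, so 3 is the maximum.

3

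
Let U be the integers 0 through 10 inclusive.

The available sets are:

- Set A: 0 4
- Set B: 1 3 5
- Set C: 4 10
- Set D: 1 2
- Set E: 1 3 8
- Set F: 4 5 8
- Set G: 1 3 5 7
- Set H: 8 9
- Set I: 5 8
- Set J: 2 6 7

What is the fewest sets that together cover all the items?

A and B and C and H and J together: A ∪ B ∪ C ∪ H ∪ J = {0, 1, 2, 3, 4, 5, 6, 7, 8, 9, 10} — every item is covered.
No 4 of the 10 sets cover everything (all 210 combinations miss at least one item), so 5 is optimal.

5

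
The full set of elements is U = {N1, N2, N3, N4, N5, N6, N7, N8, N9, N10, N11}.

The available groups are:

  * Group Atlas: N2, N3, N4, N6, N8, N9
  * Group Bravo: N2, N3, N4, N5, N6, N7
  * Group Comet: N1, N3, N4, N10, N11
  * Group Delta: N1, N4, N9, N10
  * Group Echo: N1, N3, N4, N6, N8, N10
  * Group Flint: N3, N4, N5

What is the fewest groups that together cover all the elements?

Take {Atlas, Bravo, Comet}. Their union is {N1, N2, N3, N4, N5, N6, N7, N8, N9, N10, N11}, which is all 11 elements.
Only Bravo contains N7, so Bravo is forced; the remaining 5 elements need at least 2 more groups (each remaining group adds at most 3) — so at least 3 groups are needed, and 3 is optimal.

3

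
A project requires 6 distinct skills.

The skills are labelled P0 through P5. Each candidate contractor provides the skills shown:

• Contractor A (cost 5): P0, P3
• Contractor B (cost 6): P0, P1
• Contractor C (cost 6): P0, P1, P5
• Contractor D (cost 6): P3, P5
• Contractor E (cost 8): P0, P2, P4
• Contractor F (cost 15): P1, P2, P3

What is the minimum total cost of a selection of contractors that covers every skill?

A, C, E together cover every skill (A ∪ C ∪ E = {P0, P1, P2, P3, P4, P5}); total cost 5 + 6 + 8 = 19.
No covering selection has total cost below 19.

19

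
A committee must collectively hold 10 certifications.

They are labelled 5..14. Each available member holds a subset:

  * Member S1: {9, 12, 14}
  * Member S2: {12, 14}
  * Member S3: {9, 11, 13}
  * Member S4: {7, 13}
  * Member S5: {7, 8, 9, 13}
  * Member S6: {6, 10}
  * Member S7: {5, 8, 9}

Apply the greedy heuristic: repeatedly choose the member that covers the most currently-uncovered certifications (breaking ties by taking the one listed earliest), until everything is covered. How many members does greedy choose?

Greedy: pick S5 (covers 4 new) → pick S1 (covers 2 new) → pick S6 (covers 2 new) → pick S3 (covers 1 new) → pick S7 (covers 1 new). Total picks: 5.

5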